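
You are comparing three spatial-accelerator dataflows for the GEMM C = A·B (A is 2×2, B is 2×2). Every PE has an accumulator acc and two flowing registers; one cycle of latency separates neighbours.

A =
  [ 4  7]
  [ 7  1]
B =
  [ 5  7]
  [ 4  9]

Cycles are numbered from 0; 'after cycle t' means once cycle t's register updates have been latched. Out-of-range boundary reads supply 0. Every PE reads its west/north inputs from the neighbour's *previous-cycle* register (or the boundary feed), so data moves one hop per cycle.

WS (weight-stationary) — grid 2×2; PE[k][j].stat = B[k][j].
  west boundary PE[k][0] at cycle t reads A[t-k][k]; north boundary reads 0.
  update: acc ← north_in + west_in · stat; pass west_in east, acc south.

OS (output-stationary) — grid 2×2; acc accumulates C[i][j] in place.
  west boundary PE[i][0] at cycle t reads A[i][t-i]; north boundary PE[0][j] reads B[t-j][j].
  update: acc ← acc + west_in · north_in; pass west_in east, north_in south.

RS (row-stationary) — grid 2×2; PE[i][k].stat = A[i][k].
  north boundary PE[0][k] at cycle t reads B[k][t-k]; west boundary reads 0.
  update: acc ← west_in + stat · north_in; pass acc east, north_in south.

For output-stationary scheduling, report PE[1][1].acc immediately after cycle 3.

Tracing OS — 2×2 array, target PE[1][1]:
  t=0 PE[0][1]: acc=0 h=0 v=0
  t=0 PE[1][0]: acc=0 h=0 v=0
  t=0 PE[1][1]: acc=0 h=0 v=0
  t=1 PE[0][1]: acc=28 h=4 v=7
  t=1 PE[1][0]: acc=35 h=7 v=5
  t=1 PE[1][1]: acc=0 h=0 v=0
  t=2 PE[0][1]: acc=91 h=7 v=9
  t=2 PE[1][0]: acc=39 h=1 v=4
  t=2 PE[1][1]: acc=49 h=7 v=7
  t=3 PE[0][1]: acc=91 h=0 v=0
  t=3 PE[1][0]: acc=39 h=0 v=0
  t=3 PE[1][1]: acc=58 h=1 v=9

PE[1][1].acc = 58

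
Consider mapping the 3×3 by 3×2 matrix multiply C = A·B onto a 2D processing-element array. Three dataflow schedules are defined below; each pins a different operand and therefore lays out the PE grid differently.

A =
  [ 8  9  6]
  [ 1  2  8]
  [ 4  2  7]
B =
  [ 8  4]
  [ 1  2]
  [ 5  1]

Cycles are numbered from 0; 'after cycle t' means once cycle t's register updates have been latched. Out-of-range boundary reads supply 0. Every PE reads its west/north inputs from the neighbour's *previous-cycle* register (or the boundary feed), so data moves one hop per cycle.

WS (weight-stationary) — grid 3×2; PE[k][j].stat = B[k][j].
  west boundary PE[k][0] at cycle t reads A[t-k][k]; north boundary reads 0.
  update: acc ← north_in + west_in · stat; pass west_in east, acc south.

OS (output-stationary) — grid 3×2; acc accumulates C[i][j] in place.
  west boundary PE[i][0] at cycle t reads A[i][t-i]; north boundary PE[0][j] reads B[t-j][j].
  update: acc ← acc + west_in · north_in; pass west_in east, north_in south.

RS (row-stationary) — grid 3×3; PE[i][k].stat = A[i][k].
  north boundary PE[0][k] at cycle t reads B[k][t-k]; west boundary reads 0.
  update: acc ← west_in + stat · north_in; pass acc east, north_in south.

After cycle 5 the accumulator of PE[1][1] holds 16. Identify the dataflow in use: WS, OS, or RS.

WS [3×2] PE[1][1] across cycles:
  after 0 — PE[1][1] acc=0, pass-E 0, pass-S 0
  after 1 — PE[1][1] acc=0, pass-E 0, pass-S 0
  after 2 — PE[1][1] acc=50, pass-E 9, pass-S 50
  after 3 — PE[1][1] acc=8, pass-E 2, pass-S 8
  after 4 — PE[1][1] acc=20, pass-E 2, pass-S 20
  after 5 — PE[1][1] acc=0, pass-E 0, pass-S 0
OS [3×2] PE[1][1] across cycles:
  after 0 — PE[1][1] acc=0, pass-E 0, pass-S 0
  after 1 — PE[1][1] acc=0, pass-E 0, pass-S 0
  after 2 — PE[1][1] acc=4, pass-E 1, pass-S 4
  after 3 — PE[1][1] acc=8, pass-E 2, pass-S 2
  after 4 — PE[1][1] acc=16, pass-E 8, pass-S 1
  after 5 — PE[1][1] acc=16, pass-E 0, pass-S 0
RS [3×3] PE[1][1] across cycles:
  after 0 — PE[1][1] acc=0, pass-E 0, pass-S 0
  after 1 — PE[1][1] acc=0, pass-E 0, pass-S 0
  after 2 — PE[1][1] acc=10, pass-E 10, pass-S 1
  after 3 — PE[1][1] acc=8, pass-E 8, pass-S 2
  after 4 — PE[1][1] acc=0, pass-E 0, pass-S 0
  after 5 — PE[1][1] acc=0, pass-E 0, pass-S 0

dataflow = OS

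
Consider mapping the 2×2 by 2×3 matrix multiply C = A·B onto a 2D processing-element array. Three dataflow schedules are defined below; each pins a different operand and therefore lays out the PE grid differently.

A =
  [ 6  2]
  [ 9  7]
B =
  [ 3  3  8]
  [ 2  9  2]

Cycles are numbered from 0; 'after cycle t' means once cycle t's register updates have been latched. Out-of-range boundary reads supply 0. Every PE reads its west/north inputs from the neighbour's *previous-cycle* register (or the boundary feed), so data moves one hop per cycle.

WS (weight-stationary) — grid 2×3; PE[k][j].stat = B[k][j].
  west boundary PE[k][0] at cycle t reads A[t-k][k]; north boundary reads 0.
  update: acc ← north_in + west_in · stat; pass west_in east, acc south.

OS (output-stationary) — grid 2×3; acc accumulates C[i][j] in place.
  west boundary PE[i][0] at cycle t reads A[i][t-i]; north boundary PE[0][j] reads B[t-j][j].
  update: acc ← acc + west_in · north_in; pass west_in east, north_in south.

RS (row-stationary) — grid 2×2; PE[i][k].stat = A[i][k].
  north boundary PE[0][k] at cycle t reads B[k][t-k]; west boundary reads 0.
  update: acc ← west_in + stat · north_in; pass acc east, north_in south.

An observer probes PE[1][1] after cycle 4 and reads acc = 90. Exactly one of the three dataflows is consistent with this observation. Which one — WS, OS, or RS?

dataflow = OS

— WS: 2×3; PE[1][1] trace:
  c0 r1c1: 0 / 0 / 0
  c1 r1c1: 0 / 0 / 0
  c2 r1c1: 36 / 2 / 36
  c3 r1c1: 90 / 7 / 90
  c4 r1c1: 0 / 0 / 0
— OS: 2×3; PE[1][1] trace:
  c0 r1c1: 0 / 0 / 0
  c1 r1c1: 0 / 0 / 0
  c2 r1c1: 27 / 9 / 3
  c3 r1c1: 90 / 7 / 9
  c4 r1c1: 90 / 0 / 0
— RS: 2×2; PE[1][1] trace:
  c0 r1c1: 0 / 0 / 0
  c1 r1c1: 0 / 0 / 0
  c2 r1c1: 41 / 41 / 2
  c3 r1c1: 90 / 90 / 9
  c4 r1c1: 86 / 86 / 2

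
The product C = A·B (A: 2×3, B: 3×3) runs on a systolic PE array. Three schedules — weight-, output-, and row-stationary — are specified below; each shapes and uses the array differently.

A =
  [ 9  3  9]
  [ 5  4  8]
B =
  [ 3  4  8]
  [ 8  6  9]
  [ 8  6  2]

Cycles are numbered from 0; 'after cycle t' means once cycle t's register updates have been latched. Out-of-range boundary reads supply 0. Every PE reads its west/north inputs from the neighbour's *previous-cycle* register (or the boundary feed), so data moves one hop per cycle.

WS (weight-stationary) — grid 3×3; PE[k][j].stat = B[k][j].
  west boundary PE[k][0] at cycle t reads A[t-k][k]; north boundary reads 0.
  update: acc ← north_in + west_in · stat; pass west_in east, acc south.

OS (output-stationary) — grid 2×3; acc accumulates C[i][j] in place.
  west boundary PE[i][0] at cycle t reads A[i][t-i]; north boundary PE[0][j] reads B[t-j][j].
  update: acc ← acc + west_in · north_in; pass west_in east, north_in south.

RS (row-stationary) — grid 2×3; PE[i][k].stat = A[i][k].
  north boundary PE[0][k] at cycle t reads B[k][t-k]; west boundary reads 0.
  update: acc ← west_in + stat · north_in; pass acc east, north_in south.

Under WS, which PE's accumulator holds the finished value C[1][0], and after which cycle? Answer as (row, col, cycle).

Under WS, C[1][0] lands at PE[2][0]:
  c0 r2c0: 0 / 0 / 0
  c1 r2c0: 0 / 0 / 0
  c2 r2c0: 123 / 9 / 123
  c3 r2c0: 111 / 8 / 111

(row, col, cycle) = (2, 0, 3)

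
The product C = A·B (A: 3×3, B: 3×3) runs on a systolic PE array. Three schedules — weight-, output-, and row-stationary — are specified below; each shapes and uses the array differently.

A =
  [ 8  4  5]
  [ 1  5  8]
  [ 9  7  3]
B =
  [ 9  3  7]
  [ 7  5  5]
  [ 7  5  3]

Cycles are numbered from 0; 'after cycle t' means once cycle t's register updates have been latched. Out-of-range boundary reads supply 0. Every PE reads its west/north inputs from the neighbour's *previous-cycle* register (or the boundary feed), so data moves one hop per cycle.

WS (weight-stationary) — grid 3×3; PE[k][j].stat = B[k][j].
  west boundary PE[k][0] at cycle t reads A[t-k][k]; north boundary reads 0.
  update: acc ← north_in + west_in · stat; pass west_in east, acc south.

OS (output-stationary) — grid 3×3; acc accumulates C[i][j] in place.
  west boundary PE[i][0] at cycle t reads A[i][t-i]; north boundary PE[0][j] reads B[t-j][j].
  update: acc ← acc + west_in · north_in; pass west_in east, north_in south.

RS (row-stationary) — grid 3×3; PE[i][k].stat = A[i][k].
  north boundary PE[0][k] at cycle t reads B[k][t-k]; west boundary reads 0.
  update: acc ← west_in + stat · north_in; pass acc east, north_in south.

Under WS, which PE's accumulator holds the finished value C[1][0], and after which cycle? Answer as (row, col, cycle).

WS — PE[2][0] is where C[1][0] collects:
  t=0 PE[2][0]: acc=0 h=0 v=0
  t=1 PE[2][0]: acc=0 h=0 v=0
  t=2 PE[2][0]: acc=135 h=5 v=135
  t=3 PE[2][0]: acc=100 h=8 v=100

(row, col, cycle) = (2, 0, 3)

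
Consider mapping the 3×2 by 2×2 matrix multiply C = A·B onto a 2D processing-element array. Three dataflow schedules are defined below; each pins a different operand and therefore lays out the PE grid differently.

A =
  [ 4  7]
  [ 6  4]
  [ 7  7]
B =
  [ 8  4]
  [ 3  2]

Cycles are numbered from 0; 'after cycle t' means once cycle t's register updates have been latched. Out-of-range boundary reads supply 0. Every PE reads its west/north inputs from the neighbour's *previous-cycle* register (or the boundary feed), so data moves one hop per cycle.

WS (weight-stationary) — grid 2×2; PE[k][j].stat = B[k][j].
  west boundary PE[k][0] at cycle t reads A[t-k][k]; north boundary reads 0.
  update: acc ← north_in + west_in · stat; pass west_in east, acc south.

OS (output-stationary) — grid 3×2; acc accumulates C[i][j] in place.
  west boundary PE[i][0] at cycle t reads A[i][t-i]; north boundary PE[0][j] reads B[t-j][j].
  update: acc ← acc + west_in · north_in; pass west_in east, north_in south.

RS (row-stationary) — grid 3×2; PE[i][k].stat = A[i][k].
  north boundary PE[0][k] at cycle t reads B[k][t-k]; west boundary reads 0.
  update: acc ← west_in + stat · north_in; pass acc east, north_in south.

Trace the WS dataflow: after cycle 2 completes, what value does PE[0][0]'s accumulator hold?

Tracing WS — 2×2 array, target PE[0][0]:
  [0] (0,0) acc=32 (h:4 v:32)
  [1] (0,0) acc=48 (h:6 v:48)
  [2] (0,0) acc=56 (h:7 v:56)

PE[0][0].acc = 56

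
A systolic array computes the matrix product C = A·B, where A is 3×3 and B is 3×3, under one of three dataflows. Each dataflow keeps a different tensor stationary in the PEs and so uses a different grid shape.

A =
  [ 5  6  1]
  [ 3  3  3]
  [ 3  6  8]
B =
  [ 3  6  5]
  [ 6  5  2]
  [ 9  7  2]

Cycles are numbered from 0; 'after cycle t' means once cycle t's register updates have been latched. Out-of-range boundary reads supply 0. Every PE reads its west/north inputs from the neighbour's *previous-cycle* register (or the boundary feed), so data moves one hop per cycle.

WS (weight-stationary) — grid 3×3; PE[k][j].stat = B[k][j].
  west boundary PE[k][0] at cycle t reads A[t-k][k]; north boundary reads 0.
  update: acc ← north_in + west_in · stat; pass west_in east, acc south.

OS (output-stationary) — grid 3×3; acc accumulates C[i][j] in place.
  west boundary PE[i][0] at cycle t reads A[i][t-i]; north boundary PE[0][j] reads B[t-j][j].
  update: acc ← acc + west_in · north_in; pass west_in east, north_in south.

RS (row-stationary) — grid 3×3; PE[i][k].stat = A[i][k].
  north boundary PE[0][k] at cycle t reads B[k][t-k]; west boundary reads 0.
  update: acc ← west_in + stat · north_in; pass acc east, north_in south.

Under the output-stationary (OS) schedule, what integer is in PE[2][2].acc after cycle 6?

PE[2][2].acc = 43

OS (3×3). Following PE[2][2] plus its west/north inputs:
  step 0 · PE1,2: acc=0; fwd→0 fwd↓0
  step 0 · PE2,1: acc=0; fwd→0 fwd↓0
  step 0 · PE2,2: acc=0; fwd→0 fwd↓0
  step 1 · PE1,2: acc=0; fwd→0 fwd↓0
  step 1 · PE2,1: acc=0; fwd→0 fwd↓0
  step 1 · PE2,2: acc=0; fwd→0 fwd↓0
  step 2 · PE1,2: acc=0; fwd→0 fwd↓0
  step 2 · PE2,1: acc=0; fwd→0 fwd↓0
  step 2 · PE2,2: acc=0; fwd→0 fwd↓0
  step 3 · PE1,2: acc=15; fwd→3 fwd↓5
  step 3 · PE2,1: acc=18; fwd→3 fwd↓6
  step 3 · PE2,2: acc=0; fwd→0 fwd↓0
  step 4 · PE1,2: acc=21; fwd→3 fwd↓2
  step 4 · PE2,1: acc=48; fwd→6 fwd↓5
  step 4 · PE2,2: acc=15; fwd→3 fwd↓5
  step 5 · PE1,2: acc=27; fwd→3 fwd↓2
  step 5 · PE2,1: acc=104; fwd→8 fwd↓7
  step 5 · PE2,2: acc=27; fwd→6 fwd↓2
  step 6 · PE1,2: acc=27; fwd→0 fwd↓0
  step 6 · PE2,1: acc=104; fwd→0 fwd↓0
  step 6 · PE2,2: acc=43; fwd→8 fwd↓2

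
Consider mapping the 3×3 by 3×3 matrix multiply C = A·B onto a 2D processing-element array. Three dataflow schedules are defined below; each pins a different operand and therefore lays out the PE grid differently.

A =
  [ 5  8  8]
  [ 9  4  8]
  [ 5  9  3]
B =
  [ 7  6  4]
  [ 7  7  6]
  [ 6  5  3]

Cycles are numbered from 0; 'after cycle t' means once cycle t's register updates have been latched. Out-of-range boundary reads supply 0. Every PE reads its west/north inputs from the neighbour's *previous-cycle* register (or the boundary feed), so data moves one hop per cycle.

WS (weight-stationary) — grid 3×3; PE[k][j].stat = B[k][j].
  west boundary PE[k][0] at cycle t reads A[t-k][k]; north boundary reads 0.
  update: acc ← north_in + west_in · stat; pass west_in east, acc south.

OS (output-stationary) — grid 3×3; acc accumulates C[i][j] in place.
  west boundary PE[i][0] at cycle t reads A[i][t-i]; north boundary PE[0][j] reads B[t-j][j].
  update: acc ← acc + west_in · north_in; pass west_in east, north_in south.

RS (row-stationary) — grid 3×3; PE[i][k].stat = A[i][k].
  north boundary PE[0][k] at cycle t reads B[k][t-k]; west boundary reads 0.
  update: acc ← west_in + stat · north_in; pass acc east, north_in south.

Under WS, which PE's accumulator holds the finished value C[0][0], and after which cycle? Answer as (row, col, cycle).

(row, col, cycle) = (2, 0, 2)

WS: C[0][0] accumulates in PE[2][0]:
  [0] (2,0) acc=0 (h:0 v:0)
  [1] (2,0) acc=0 (h:0 v:0)
  [2] (2,0) acc=139 (h:8 v:139)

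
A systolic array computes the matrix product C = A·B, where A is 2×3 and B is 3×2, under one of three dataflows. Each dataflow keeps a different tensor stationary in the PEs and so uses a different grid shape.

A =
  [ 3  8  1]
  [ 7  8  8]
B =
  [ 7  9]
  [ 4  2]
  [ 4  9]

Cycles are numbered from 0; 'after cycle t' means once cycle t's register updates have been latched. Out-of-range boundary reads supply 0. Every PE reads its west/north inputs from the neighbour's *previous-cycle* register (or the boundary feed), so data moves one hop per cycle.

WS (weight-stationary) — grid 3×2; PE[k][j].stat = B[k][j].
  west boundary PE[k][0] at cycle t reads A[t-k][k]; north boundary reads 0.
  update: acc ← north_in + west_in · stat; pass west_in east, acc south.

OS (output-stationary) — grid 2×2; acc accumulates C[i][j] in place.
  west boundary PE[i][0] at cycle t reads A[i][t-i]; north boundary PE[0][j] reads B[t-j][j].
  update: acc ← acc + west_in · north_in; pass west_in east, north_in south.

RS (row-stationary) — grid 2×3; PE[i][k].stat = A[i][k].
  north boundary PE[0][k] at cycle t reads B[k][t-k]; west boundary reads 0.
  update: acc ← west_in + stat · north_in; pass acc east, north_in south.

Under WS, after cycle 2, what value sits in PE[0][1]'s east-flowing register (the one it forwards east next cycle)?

Tracing WS — 3×2 array, target PE[0][1]:
  cycle 0: PE[0][0] → acc 21, east 3, south 21
  cycle 0: PE[0][1] → acc 0, east 0, south 0
  cycle 1: PE[0][0] → acc 49, east 7, south 49
  cycle 1: PE[0][1] → acc 27, east 3, south 27
  cycle 2: PE[0][0] → acc 0, east 0, south 0
  cycle 2: PE[0][1] → acc 63, east 7, south 63

register = 7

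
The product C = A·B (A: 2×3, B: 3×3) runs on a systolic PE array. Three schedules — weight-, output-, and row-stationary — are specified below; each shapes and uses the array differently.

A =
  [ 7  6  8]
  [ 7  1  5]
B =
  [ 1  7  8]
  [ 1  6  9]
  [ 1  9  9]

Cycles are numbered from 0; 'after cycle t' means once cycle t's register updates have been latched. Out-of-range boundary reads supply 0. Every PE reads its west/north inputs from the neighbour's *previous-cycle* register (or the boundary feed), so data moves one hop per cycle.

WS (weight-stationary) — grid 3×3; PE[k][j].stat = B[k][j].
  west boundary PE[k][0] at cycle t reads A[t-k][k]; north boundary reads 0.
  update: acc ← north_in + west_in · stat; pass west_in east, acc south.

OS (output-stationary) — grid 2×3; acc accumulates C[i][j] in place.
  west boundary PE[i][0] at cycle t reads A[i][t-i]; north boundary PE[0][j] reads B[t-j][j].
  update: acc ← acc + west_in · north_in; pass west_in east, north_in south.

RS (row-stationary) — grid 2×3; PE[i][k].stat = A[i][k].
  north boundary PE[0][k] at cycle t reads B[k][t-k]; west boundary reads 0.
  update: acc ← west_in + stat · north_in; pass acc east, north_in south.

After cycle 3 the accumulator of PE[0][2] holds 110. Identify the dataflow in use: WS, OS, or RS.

dataflow = OS

WS [3×3] PE[0][2] across cycles:
  0: (0,2).acc=0  regs=<0,0>
  1: (0,2).acc=0  regs=<0,0>
  2: (0,2).acc=56  regs=<7,56>
  3: (0,2).acc=56  regs=<7,56>
OS [2×3] PE[0][2] across cycles:
  0: (0,2).acc=0  regs=<0,0>
  1: (0,2).acc=0  regs=<0,0>
  2: (0,2).acc=56  regs=<7,8>
  3: (0,2).acc=110  regs=<6,9>
RS [2×3] PE[0][2] across cycles:
  0: (0,2).acc=0  regs=<0,0>
  1: (0,2).acc=0  regs=<0,0>
  2: (0,2).acc=21  regs=<21,1>
  3: (0,2).acc=157  regs=<157,9>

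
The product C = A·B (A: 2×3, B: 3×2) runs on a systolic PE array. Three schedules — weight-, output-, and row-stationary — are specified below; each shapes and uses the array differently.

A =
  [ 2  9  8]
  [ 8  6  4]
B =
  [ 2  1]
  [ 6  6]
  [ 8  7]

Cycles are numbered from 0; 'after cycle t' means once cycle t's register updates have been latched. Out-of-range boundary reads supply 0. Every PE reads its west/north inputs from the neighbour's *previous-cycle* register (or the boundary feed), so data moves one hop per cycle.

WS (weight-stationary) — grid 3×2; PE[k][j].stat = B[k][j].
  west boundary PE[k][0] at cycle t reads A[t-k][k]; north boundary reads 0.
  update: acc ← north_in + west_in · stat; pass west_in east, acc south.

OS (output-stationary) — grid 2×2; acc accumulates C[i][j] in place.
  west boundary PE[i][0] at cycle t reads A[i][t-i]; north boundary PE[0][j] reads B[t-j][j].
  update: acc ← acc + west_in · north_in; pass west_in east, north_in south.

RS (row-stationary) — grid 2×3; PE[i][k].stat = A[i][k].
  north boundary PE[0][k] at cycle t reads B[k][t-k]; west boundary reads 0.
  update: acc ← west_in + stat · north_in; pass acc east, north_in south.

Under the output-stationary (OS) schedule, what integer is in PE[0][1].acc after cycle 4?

PE[0][1].acc = 112

OS on a 2×2 grid — tracing PE[0][1] and its feeders:
  c0 r0c0: 4 / 2 / 2
  c0 r0c1: 0 / 0 / 0
  c1 r0c0: 58 / 9 / 6
  c1 r0c1: 2 / 2 / 1
  c2 r0c0: 122 / 8 / 8
  c2 r0c1: 56 / 9 / 6
  c3 r0c0: 122 / 0 / 0
  c3 r0c1: 112 / 8 / 7
  c4 r0c0: 122 / 0 / 0
  c4 r0c1: 112 / 0 / 0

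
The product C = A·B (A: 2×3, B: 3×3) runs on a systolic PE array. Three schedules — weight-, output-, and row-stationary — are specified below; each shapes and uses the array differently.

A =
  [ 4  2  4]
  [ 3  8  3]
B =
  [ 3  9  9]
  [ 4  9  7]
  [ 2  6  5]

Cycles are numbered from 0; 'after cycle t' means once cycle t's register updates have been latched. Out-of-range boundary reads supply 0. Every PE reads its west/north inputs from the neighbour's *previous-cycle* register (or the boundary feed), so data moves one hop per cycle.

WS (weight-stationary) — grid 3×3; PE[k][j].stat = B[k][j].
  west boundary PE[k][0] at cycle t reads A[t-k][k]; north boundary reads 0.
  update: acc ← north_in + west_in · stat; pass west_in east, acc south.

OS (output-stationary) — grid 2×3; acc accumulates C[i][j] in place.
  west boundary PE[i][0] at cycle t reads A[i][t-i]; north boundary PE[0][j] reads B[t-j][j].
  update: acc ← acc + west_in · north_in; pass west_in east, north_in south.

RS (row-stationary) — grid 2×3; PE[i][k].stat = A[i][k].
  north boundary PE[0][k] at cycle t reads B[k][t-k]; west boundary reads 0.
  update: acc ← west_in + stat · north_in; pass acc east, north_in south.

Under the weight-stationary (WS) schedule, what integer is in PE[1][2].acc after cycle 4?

PE[1][2].acc = 83

WS (3×3). Following PE[1][2] plus its west/north inputs:
  t=0 PE[0][2]: acc=0 h=0 v=0
  t=0 PE[1][1]: acc=0 h=0 v=0
  t=0 PE[1][2]: acc=0 h=0 v=0
  t=1 PE[0][2]: acc=0 h=0 v=0
  t=1 PE[1][1]: acc=0 h=0 v=0
  t=1 PE[1][2]: acc=0 h=0 v=0
  t=2 PE[0][2]: acc=36 h=4 v=36
  t=2 PE[1][1]: acc=54 h=2 v=54
  t=2 PE[1][2]: acc=0 h=0 v=0
  t=3 PE[0][2]: acc=27 h=3 v=27
  t=3 PE[1][1]: acc=99 h=8 v=99
  t=3 PE[1][2]: acc=50 h=2 v=50
  t=4 PE[0][2]: acc=0 h=0 v=0
  t=4 PE[1][1]: acc=0 h=0 v=0
  t=4 PE[1][2]: acc=83 h=8 v=83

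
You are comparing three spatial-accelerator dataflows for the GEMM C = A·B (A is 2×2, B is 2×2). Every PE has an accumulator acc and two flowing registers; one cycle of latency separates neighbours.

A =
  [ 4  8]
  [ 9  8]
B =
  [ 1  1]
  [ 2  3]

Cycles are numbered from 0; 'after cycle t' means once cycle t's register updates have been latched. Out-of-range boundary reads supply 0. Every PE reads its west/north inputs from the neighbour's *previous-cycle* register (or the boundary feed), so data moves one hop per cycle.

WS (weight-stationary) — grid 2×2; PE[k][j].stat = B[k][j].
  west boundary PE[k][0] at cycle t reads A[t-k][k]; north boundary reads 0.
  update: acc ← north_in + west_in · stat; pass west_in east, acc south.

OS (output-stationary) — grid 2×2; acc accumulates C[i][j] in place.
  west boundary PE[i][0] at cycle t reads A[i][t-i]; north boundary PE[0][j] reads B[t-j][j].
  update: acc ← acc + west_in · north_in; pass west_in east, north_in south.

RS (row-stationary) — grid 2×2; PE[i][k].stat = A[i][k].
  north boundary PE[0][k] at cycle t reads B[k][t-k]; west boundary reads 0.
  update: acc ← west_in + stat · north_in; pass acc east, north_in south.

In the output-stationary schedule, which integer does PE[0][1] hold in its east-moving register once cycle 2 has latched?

register = 8

OS 2×2: PE[0][1] cycle-by-cycle (with neighbour feeds):
  [0] (0,0) acc=4 (h:4 v:1)
  [0] (0,1) acc=0 (h:0 v:0)
  [1] (0,0) acc=20 (h:8 v:2)
  [1] (0,1) acc=4 (h:4 v:1)
  [2] (0,0) acc=20 (h:0 v:0)
  [2] (0,1) acc=28 (h:8 v:3)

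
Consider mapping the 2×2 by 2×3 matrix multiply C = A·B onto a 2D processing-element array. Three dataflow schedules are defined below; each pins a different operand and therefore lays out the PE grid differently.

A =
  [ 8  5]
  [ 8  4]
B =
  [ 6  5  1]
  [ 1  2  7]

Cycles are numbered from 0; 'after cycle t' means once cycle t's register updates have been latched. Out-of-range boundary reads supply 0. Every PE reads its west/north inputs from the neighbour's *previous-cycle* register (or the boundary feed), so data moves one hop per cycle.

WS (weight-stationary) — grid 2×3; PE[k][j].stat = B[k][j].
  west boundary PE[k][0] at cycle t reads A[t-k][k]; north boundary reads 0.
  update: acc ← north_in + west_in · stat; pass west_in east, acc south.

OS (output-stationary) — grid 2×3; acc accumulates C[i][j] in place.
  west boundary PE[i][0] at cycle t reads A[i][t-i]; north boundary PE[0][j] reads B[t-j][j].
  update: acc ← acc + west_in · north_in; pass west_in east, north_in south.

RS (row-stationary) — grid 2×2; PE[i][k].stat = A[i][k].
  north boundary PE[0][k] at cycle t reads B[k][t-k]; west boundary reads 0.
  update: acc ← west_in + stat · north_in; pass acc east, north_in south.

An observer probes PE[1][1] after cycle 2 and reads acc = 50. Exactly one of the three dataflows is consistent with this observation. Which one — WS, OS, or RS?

dataflow = WS

WS [2×3] PE[1][1] across cycles:
  t=0 PE[1][1]: acc=0 h=0 v=0
  t=1 PE[1][1]: acc=0 h=0 v=0
  t=2 PE[1][1]: acc=50 h=5 v=50
OS [2×3] PE[1][1] across cycles:
  t=0 PE[1][1]: acc=0 h=0 v=0
  t=1 PE[1][1]: acc=0 h=0 v=0
  t=2 PE[1][1]: acc=40 h=8 v=5
RS [2×2] PE[1][1] across cycles:
  t=0 PE[1][1]: acc=0 h=0 v=0
  t=1 PE[1][1]: acc=0 h=0 v=0
  t=2 PE[1][1]: acc=52 h=52 v=1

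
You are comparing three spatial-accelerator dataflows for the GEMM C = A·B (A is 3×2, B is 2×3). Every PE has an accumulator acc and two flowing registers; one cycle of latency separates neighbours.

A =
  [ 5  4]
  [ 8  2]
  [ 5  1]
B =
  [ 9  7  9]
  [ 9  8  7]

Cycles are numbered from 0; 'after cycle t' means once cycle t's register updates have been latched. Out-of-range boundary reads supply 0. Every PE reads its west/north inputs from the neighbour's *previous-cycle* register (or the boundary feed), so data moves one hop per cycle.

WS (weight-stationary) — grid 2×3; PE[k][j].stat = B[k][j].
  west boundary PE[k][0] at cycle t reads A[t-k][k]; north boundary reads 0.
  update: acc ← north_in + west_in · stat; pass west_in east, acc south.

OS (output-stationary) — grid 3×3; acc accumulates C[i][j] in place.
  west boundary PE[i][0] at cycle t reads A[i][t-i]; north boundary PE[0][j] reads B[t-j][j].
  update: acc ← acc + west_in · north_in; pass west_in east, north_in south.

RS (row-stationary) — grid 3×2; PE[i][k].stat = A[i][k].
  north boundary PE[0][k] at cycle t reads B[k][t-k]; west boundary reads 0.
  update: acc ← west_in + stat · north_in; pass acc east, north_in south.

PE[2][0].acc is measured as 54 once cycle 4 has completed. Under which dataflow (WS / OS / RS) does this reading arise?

dataflow = OS

— WS: 2×3 array has no PE[2][0].
Under OS (3×3), PE[2][0]:
  t=0 PE[2][0]: acc=0 h=0 v=0
  t=1 PE[2][0]: acc=0 h=0 v=0
  t=2 PE[2][0]: acc=45 h=5 v=9
  t=3 PE[2][0]: acc=54 h=1 v=9
  t=4 PE[2][0]: acc=54 h=0 v=0
Under RS (3×2), PE[2][0]:
  t=0 PE[2][0]: acc=0 h=0 v=0
  t=1 PE[2][0]: acc=0 h=0 v=0
  t=2 PE[2][0]: acc=45 h=45 v=9
  t=3 PE[2][0]: acc=35 h=35 v=7
  t=4 PE[2][0]: acc=45 h=45 v=9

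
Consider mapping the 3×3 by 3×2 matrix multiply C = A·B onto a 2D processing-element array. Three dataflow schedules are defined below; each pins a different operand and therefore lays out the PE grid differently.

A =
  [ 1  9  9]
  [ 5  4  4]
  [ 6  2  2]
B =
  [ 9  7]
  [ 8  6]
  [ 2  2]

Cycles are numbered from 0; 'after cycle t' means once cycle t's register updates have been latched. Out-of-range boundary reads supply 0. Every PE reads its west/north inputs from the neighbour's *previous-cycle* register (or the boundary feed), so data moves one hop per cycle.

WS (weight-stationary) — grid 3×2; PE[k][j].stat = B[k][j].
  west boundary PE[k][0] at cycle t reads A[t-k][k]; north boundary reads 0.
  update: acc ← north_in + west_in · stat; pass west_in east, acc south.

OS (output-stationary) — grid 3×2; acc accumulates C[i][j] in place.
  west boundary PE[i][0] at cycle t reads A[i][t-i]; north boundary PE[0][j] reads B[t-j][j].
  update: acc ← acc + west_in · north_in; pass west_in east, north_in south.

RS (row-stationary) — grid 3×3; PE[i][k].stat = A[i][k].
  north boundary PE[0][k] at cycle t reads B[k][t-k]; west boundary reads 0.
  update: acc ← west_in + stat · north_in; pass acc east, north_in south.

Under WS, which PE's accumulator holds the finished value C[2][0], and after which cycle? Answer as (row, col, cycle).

WS — PE[2][0] is where C[2][0] collects:
  [0] (2,0) acc=0 (h:0 v:0)
  [1] (2,0) acc=0 (h:0 v:0)
  [2] (2,0) acc=99 (h:9 v:99)
  [3] (2,0) acc=85 (h:4 v:85)
  [4] (2,0) acc=74 (h:2 v:74)

(row, col, cycle) = (2, 0, 4)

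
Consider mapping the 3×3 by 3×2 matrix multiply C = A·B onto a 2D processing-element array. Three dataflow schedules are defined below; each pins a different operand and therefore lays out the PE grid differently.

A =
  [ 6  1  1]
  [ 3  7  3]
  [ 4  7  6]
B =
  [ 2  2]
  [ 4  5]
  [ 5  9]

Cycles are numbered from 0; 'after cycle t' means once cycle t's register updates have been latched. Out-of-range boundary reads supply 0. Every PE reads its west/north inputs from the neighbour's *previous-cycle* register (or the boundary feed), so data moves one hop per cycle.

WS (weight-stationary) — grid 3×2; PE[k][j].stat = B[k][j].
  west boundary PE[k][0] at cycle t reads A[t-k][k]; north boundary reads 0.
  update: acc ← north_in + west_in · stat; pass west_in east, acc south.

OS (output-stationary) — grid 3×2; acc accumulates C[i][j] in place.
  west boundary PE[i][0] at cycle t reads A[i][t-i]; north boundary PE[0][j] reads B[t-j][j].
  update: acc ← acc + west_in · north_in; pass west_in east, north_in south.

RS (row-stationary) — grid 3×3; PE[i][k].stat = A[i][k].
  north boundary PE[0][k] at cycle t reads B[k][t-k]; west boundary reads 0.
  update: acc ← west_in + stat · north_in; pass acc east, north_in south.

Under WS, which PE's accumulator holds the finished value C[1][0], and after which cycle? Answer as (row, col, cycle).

Under WS, C[1][0] lands at PE[2][0]:
  0: (2,0).acc=0  regs=<0,0>
  1: (2,0).acc=0  regs=<0,0>
  2: (2,0).acc=21  regs=<1,21>
  3: (2,0).acc=49  regs=<3,49>

(row, col, cycle) = (2, 0, 3)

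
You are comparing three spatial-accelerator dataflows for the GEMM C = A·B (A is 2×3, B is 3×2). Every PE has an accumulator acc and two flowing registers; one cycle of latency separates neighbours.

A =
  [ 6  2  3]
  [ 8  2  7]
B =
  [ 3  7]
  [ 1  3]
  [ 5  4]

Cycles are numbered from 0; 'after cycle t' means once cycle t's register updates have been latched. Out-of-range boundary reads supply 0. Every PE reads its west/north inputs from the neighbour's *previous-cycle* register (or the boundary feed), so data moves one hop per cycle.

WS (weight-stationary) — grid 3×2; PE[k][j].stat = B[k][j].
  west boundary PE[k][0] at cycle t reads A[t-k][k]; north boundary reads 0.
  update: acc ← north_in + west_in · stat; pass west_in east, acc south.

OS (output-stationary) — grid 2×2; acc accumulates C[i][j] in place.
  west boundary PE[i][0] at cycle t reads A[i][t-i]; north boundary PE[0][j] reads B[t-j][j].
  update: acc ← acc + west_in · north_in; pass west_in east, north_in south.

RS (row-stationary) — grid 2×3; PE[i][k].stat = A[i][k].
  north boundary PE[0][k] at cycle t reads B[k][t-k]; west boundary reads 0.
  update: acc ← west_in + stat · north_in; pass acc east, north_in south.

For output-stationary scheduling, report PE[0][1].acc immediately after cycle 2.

PE[0][1].acc = 48

OS (2×2). Following PE[0][1] plus its west/north inputs:
  step 0 · PE0,0: acc=18; fwd→6 fwd↓3
  step 0 · PE0,1: acc=0; fwd→0 fwd↓0
  step 1 · PE0,0: acc=20; fwd→2 fwd↓1
  step 1 · PE0,1: acc=42; fwd→6 fwd↓7
  step 2 · PE0,0: acc=35; fwd→3 fwd↓5
  step 2 · PE0,1: acc=48; fwd→2 fwd↓3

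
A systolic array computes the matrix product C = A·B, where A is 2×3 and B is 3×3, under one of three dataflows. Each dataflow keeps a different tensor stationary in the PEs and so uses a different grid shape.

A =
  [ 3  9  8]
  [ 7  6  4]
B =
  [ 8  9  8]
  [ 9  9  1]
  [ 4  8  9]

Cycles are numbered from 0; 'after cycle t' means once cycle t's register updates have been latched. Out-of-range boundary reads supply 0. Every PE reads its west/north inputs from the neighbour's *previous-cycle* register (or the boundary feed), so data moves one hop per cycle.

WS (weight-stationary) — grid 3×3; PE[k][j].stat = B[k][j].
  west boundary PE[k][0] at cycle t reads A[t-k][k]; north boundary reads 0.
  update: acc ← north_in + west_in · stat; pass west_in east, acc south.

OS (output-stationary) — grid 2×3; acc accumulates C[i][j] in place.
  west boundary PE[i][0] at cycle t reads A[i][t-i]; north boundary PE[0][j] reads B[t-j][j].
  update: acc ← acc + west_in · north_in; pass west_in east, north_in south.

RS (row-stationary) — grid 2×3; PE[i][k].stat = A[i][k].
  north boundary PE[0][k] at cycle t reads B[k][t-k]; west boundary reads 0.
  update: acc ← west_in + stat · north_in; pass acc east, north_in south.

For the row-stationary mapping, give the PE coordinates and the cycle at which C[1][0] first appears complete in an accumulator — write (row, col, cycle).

(row, col, cycle) = (1, 2, 3)

Under RS, C[1][0] lands at PE[1][2]:
  cycle 0: PE[1][2] → acc 0, east 0, south 0
  cycle 1: PE[1][2] → acc 0, east 0, south 0
  cycle 2: PE[1][2] → acc 0, east 0, south 0
  cycle 3: PE[1][2] → acc 126, east 126, south 4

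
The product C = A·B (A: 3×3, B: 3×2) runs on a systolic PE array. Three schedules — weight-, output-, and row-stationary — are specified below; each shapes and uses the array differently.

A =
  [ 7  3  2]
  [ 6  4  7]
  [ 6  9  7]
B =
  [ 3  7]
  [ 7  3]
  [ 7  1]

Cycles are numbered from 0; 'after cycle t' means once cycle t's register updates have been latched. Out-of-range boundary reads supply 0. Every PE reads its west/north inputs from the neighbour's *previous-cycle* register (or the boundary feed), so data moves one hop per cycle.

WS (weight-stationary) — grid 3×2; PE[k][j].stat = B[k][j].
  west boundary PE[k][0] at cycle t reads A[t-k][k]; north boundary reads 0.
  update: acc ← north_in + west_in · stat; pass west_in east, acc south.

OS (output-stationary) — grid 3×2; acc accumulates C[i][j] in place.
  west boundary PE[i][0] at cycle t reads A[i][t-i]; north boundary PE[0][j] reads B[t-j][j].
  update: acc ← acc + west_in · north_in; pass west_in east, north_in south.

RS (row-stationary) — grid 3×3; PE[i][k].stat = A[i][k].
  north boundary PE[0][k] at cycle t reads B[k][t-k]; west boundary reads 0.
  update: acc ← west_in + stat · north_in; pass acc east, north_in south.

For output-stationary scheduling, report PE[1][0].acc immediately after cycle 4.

Tracing OS — 3×2 array, target PE[1][0]:
  step 0 · PE0,0: acc=21; fwd→7 fwd↓3
  step 0 · PE1,0: acc=0; fwd→0 fwd↓0
  step 1 · PE0,0: acc=42; fwd→3 fwd↓7
  step 1 · PE1,0: acc=18; fwd→6 fwd↓3
  step 2 · PE0,0: acc=56; fwd→2 fwd↓7
  step 2 · PE1,0: acc=46; fwd→4 fwd↓7
  step 3 · PE0,0: acc=56; fwd→0 fwd↓0
  step 3 · PE1,0: acc=95; fwd→7 fwd↓7
  step 4 · PE0,0: acc=56; fwd→0 fwd↓0
  step 4 · PE1,0: acc=95; fwd→0 fwd↓0

PE[1][0].acc = 95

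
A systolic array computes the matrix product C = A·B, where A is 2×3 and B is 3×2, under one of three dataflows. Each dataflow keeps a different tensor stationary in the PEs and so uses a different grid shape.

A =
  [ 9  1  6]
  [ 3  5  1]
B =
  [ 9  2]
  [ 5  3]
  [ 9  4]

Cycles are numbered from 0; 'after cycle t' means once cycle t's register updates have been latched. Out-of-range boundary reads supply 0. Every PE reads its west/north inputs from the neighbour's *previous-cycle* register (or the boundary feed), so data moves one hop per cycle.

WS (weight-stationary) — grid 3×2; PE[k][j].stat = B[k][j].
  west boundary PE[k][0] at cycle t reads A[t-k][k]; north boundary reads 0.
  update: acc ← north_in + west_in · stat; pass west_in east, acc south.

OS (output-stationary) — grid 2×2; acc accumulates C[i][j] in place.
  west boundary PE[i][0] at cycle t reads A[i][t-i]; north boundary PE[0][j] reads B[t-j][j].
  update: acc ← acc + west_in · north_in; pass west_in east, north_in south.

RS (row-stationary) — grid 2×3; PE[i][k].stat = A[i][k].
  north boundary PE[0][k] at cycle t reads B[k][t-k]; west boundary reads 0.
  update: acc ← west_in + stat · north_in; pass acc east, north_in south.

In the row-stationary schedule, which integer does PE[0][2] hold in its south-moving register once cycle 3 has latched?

RS (2×3). Following PE[0][2] plus its west/north inputs:
  t=0 PE[0][1]: acc=0 h=0 v=0
  t=0 PE[0][2]: acc=0 h=0 v=0
  t=1 PE[0][1]: acc=86 h=86 v=5
  t=1 PE[0][2]: acc=0 h=0 v=0
  t=2 PE[0][1]: acc=21 h=21 v=3
  t=2 PE[0][2]: acc=140 h=140 v=9
  t=3 PE[0][1]: acc=0 h=0 v=0
  t=3 PE[0][2]: acc=45 h=45 v=4

register = 4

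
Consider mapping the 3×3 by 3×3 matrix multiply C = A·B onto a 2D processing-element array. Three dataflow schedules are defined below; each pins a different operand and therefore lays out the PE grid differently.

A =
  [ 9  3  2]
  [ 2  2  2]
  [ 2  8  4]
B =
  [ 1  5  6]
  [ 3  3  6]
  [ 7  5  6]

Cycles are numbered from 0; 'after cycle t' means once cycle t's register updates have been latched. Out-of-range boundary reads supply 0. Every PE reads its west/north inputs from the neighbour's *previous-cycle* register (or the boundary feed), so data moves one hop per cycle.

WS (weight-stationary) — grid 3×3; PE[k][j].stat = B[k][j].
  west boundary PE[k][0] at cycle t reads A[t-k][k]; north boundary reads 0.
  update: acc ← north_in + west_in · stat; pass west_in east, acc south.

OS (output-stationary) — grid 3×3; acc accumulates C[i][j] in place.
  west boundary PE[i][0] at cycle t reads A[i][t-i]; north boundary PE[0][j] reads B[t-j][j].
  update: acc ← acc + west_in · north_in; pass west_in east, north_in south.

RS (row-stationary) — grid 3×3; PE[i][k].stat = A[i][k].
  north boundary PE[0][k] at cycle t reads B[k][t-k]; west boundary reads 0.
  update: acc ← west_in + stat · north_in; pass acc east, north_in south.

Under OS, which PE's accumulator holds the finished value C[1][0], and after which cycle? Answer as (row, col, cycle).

(row, col, cycle) = (1, 0, 3)

OS — PE[1][0] is where C[1][0] collects:
  after 0 — PE[1][0] acc=0, pass-E 0, pass-S 0
  after 1 — PE[1][0] acc=2, pass-E 2, pass-S 1
  after 2 — PE[1][0] acc=8, pass-E 2, pass-S 3
  after 3 — PE[1][0] acc=22, pass-E 2, pass-S 7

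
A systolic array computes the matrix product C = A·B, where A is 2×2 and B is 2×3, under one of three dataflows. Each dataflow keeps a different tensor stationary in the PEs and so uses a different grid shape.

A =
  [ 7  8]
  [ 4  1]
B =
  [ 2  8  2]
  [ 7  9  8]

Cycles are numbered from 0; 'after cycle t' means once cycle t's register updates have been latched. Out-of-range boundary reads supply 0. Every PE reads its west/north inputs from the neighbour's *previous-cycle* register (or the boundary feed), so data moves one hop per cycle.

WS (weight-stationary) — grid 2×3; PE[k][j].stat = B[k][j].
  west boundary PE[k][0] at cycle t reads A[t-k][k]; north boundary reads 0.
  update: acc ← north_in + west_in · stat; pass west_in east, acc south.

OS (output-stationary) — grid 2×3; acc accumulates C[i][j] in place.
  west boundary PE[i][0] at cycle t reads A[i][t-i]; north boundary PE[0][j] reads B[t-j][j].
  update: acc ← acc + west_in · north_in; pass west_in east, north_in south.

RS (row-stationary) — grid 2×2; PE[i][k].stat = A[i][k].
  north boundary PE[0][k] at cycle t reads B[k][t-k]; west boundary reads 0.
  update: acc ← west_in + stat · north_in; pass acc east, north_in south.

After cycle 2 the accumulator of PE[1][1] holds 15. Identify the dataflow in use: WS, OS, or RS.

Under WS (2×3), PE[1][1]:
  after 0 — PE[1][1] acc=0, pass-E 0, pass-S 0
  after 1 — PE[1][1] acc=0, pass-E 0, pass-S 0
  after 2 — PE[1][1] acc=128, pass-E 8, pass-S 128
Under OS (2×3), PE[1][1]:
  after 0 — PE[1][1] acc=0, pass-E 0, pass-S 0
  after 1 — PE[1][1] acc=0, pass-E 0, pass-S 0
  after 2 — PE[1][1] acc=32, pass-E 4, pass-S 8
Under RS (2×2), PE[1][1]:
  after 0 — PE[1][1] acc=0, pass-E 0, pass-S 0
  after 1 — PE[1][1] acc=0, pass-E 0, pass-S 0
  after 2 — PE[1][1] acc=15, pass-E 15, pass-S 7

dataflow = RS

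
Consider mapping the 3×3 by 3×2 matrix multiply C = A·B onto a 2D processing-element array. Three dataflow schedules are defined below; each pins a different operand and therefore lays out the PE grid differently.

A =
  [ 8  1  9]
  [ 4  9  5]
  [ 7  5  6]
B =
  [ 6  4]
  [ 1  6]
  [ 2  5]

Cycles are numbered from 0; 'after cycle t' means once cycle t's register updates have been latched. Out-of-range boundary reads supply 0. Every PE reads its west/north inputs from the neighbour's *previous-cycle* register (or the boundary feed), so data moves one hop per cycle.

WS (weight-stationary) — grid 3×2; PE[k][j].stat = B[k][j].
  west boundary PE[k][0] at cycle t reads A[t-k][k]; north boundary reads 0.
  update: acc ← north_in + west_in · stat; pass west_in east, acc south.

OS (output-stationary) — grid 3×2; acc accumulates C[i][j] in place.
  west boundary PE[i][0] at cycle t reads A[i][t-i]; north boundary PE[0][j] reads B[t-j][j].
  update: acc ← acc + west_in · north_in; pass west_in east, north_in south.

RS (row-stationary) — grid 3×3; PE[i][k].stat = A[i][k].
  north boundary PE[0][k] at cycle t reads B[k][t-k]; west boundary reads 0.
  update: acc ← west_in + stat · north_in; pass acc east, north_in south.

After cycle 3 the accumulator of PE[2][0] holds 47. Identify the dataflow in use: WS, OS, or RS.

dataflow = OS

— WS: 3×2; PE[2][0] trace:
  step 0 · PE2,0: acc=0; fwd→0 fwd↓0
  step 1 · PE2,0: acc=0; fwd→0 fwd↓0
  step 2 · PE2,0: acc=67; fwd→9 fwd↓67
  step 3 · PE2,0: acc=43; fwd→5 fwd↓43
— OS: 3×2; PE[2][0] trace:
  step 0 · PE2,0: acc=0; fwd→0 fwd↓0
  step 1 · PE2,0: acc=0; fwd→0 fwd↓0
  step 2 · PE2,0: acc=42; fwd→7 fwd↓6
  step 3 · PE2,0: acc=47; fwd→5 fwd↓1
— RS: 3×3; PE[2][0] trace:
  step 0 · PE2,0: acc=0; fwd→0 fwd↓0
  step 1 · PE2,0: acc=0; fwd→0 fwd↓0
  step 2 · PE2,0: acc=42; fwd→42 fwd↓6
  step 3 · PE2,0: acc=28; fwd→28 fwd↓4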